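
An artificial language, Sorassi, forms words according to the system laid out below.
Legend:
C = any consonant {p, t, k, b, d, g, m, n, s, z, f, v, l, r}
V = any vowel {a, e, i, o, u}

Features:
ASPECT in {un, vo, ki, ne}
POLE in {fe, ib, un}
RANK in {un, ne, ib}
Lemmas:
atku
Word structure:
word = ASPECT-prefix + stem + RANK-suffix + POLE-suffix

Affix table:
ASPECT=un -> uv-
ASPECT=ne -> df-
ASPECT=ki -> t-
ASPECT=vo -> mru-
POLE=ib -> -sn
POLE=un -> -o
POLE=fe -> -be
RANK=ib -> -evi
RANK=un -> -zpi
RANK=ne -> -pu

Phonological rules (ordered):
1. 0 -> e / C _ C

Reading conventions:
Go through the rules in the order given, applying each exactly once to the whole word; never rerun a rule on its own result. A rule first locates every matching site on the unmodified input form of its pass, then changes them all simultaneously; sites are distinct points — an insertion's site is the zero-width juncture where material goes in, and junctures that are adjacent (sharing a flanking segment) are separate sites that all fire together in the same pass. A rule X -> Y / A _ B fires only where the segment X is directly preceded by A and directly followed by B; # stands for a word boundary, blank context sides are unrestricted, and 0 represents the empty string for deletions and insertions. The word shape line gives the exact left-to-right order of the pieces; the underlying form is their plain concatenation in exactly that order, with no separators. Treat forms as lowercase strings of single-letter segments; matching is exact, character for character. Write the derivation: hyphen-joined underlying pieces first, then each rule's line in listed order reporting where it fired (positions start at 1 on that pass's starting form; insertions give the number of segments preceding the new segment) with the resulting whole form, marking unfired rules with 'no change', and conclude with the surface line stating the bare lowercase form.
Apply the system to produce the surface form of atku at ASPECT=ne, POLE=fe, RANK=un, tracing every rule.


underlying: df-atku-zpi-be
1. 0 -> e / C _ C: inserts after position(s) 1, 4, 7: defatekuzepibe
surface: defatekuzepibe


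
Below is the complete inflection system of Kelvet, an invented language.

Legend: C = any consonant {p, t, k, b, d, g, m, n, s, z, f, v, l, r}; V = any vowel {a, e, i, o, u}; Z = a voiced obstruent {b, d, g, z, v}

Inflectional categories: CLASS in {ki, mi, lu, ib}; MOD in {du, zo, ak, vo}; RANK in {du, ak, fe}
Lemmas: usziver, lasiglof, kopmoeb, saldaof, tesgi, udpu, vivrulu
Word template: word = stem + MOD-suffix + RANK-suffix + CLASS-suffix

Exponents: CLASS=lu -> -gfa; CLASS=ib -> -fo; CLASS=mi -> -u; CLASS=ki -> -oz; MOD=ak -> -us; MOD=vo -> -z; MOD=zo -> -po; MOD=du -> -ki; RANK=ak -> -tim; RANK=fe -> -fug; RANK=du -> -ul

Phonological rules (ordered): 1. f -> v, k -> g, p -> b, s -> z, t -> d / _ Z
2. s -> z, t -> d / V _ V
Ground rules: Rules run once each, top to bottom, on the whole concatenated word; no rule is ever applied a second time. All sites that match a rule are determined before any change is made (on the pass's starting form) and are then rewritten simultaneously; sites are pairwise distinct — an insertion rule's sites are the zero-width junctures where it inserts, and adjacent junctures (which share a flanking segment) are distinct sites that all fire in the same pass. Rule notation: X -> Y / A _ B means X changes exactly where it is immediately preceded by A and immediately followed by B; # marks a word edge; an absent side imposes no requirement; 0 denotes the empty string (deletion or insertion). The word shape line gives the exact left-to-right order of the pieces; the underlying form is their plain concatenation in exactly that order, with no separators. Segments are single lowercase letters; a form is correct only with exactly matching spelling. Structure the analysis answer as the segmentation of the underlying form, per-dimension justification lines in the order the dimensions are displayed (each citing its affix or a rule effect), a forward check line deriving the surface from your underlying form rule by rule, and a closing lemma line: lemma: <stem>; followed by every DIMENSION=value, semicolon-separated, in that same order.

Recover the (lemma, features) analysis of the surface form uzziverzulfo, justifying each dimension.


underlying: usziver-z-ul-fo
CLASS=ib - signalled by the affix -fo
MOD=vo - signalled by the affix -z
RANK=du - signalled by the affix -ul
check: usziverzulfo -> uzziverzulfo -> uzziverzulfo
lemma: usziver; CLASS=ib; MOD=vo; RANK=du


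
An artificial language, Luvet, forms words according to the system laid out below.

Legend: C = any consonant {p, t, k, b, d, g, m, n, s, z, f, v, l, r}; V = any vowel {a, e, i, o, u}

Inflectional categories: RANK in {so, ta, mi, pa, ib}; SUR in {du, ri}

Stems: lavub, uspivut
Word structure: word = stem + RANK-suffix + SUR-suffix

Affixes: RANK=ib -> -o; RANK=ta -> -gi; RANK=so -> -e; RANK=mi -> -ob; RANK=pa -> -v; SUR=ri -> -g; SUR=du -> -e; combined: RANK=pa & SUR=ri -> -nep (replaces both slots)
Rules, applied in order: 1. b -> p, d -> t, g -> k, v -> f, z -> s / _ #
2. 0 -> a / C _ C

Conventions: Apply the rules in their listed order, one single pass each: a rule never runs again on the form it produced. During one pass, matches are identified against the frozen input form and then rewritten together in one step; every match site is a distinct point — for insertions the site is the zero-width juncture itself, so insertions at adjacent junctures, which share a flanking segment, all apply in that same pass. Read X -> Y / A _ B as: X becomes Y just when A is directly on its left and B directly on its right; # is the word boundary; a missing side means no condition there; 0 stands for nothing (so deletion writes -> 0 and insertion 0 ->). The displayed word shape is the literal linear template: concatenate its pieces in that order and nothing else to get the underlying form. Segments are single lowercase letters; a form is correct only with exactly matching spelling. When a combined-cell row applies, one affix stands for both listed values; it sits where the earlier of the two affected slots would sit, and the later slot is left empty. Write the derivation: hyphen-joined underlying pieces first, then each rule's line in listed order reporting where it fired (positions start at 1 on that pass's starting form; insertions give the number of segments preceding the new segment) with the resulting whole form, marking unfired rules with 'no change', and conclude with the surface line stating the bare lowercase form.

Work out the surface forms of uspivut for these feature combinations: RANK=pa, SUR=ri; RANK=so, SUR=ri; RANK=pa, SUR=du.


cell RANK=pa, SUR=ri:
underlying: uspivut-nep
1. b -> p, d -> t, g -> k, v -> f, z -> s / _ #: no change
2. 0 -> a / C _ C: inserts after position(s) 2, 7: usapivutanep
surface: usapivutanep

cell RANK=so, SUR=ri:
underlying: uspivut-e-g
1. b -> p, d -> t, g -> k, v -> f, z -> s / _ #: fires at position(s) 9: uspivutek
2. 0 -> a / C _ C: inserts after position(s) 2: usapivutek
surface: usapivutek

cell RANK=pa, SUR=du:
underlying: uspivut-v-e
1. b -> p, d -> t, g -> k, v -> f, z -> s / _ #: no change
2. 0 -> a / C _ C: inserts after position(s) 2, 7: usapivutave
surface: usapivutave


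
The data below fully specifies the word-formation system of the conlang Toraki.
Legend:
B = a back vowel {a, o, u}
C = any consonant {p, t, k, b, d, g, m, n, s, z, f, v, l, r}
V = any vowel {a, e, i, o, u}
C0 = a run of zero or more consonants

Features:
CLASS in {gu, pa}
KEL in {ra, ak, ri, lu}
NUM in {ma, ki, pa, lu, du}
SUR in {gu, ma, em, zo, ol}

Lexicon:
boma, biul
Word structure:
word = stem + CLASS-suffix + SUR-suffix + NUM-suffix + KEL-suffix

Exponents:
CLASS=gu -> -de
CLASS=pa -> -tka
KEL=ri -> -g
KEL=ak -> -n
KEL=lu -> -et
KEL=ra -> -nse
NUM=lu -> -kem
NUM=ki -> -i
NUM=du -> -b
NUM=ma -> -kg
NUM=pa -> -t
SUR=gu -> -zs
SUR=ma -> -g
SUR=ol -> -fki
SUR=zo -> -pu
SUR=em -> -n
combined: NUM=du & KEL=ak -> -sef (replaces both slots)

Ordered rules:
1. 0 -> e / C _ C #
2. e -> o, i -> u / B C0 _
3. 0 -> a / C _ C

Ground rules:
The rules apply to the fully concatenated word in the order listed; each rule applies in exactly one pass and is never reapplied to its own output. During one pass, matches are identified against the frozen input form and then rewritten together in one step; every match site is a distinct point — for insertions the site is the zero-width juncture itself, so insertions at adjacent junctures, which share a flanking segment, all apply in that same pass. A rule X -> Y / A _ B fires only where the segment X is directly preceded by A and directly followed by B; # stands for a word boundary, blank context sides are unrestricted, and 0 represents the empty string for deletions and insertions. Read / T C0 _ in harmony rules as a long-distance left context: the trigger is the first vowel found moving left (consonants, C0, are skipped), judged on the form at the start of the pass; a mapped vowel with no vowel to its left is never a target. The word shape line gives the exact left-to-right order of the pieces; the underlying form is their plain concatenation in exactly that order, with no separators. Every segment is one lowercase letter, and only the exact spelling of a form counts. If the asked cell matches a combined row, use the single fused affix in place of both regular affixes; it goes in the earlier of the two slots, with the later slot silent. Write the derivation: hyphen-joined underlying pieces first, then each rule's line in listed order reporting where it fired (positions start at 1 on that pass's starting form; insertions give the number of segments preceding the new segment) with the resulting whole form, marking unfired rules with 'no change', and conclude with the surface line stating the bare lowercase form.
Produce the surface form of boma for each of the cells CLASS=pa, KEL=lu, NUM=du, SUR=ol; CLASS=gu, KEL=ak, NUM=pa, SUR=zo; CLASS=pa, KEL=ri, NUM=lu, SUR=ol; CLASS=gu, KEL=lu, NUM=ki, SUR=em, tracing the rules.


cell CLASS=pa, KEL=lu, NUM=du, SUR=ol:
underlying: boma-tka-fki-b-et
1. 0 -> e / C _ C #: no change
2. e -> o, i -> u / B C0 _: fires at position(s) 10: bomatkafkubet
3. 0 -> a / C _ C: inserts after position(s) 5, 8: bomatakafakubet
surface: bomatakafakubet

cell CLASS=gu, KEL=ak, NUM=pa, SUR=zo:
underlying: boma-de-pu-t-n
1. 0 -> e / C _ C #: inserts after position(s) 9: bomadeputen
2. e -> o, i -> u / B C0 _: fires at position(s) 6, 10: bomadoputon
3. 0 -> a / C _ C: no change
surface: bomadoputon

cell CLASS=pa, KEL=ri, NUM=lu, SUR=ol:
underlying: boma-tka-fki-kem-g
1. 0 -> e / C _ C #: inserts after position(s) 13: bomatkafkikemeg
2. e -> o, i -> u / B C0 _: fires at position(s) 10: bomatkafkukemeg
3. 0 -> a / C _ C: inserts after position(s) 5, 8: bomatakafakukemeg
surface: bomatakafakukemeg

cell CLASS=gu, KEL=lu, NUM=ki, SUR=em:
underlying: boma-de-n-i-et
1. 0 -> e / C _ C #: no change
2. e -> o, i -> u / B C0 _: fires at position(s) 6: bomadoniet
3. 0 -> a / C _ C: no change
surface: bomadoniet


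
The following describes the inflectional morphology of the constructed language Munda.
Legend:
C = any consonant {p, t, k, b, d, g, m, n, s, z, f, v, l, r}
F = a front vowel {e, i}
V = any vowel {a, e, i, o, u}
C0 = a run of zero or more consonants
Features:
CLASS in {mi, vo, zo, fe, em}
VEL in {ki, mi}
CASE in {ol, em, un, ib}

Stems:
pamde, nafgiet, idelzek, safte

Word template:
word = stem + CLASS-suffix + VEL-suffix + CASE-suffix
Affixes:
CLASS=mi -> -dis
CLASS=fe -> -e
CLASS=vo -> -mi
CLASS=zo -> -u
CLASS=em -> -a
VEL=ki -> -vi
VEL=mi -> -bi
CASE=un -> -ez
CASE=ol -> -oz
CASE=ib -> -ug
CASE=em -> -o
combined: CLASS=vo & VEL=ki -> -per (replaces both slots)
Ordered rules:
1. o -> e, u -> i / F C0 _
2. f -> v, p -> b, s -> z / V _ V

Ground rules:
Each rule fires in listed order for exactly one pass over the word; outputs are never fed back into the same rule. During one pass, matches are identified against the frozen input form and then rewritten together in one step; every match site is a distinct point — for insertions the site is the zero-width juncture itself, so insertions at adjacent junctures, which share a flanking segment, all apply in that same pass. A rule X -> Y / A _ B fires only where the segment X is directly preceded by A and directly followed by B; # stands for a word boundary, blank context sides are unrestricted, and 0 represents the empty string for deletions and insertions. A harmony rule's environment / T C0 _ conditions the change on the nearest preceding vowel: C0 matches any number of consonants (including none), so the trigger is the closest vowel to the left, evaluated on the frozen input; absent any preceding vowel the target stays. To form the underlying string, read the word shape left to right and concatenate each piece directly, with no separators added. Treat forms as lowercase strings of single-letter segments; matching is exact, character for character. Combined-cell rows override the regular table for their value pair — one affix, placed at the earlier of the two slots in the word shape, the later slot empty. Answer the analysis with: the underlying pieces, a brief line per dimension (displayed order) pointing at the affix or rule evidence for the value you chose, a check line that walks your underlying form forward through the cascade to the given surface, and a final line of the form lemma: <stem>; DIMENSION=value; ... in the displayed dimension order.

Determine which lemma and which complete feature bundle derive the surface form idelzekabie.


underlying: idelzek-a-bi-o
CLASS=em - signalled by the affix -a
VEL=mi - signalled by the affix -bi
CASE=em - signalled by the affix -o
check: idelzekabio -> idelzekabie -> idelzekabie
lemma: idelzek; CLASS=em; VEL=mi; CASE=em


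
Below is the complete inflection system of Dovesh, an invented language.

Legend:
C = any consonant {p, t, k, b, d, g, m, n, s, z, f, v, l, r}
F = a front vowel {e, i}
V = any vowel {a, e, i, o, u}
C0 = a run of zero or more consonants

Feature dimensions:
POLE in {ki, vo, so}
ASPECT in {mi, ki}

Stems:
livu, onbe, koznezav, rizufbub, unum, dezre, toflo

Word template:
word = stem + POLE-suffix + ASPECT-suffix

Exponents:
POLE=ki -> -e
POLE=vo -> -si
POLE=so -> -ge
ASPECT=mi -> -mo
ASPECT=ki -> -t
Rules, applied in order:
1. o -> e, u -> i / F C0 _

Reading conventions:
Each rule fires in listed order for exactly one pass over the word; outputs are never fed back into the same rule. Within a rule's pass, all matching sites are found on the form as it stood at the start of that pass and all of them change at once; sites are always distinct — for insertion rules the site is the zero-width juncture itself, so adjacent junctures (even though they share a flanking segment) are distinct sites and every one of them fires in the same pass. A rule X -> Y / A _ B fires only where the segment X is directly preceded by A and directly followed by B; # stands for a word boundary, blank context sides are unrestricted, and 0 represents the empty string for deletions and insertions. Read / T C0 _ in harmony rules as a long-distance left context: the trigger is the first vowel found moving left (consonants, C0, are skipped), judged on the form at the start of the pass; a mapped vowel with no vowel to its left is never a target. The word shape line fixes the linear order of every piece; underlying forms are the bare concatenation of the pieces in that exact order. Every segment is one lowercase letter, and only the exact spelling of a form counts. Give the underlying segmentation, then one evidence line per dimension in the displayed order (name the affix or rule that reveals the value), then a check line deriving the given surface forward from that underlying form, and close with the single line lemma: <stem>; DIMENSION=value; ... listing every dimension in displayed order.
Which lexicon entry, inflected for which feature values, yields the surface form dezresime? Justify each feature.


underlying: dezre-si-mo
POLE=vo - signalled by the affix -si
ASPECT=mi - signalled by the affix -mo
check: dezresimo -> dezresime
lemma: dezre; POLE=vo; ASPECT=mi


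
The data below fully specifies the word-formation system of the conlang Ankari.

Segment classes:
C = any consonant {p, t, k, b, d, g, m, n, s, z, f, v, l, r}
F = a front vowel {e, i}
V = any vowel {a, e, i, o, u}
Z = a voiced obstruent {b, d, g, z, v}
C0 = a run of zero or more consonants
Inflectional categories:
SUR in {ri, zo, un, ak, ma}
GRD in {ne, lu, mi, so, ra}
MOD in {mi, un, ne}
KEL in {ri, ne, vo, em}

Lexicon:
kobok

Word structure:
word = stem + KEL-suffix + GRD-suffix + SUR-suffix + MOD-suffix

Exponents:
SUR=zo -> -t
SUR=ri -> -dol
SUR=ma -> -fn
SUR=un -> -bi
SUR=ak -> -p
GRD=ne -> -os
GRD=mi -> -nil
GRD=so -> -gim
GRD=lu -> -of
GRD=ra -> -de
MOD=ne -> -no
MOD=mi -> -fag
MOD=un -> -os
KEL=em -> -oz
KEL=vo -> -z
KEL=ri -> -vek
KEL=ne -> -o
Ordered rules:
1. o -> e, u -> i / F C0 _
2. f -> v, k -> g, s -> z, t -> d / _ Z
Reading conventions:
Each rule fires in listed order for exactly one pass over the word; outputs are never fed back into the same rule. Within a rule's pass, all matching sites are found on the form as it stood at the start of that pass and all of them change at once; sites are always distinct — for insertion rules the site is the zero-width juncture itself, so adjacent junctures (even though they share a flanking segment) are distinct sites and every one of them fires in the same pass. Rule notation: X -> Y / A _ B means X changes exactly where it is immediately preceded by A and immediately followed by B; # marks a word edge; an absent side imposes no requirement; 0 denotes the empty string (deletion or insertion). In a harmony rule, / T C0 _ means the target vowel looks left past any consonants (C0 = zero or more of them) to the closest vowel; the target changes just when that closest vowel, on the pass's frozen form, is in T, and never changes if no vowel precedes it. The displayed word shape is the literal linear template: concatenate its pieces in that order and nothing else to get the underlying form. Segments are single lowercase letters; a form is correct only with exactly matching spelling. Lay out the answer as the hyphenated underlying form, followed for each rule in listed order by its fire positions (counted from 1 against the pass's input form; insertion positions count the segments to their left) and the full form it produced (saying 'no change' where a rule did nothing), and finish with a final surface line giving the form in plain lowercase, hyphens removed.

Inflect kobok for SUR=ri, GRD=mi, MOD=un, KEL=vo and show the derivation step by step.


underlying: kobok-z-nil-dol-os
1. o -> e, u -> i / F C0 _: fires at position(s) 11: kobokznildelos
2. f -> v, k -> g, s -> z, t -> d / _ Z: fires at position(s) 5: kobogznildelos
surface: kobogznildelos


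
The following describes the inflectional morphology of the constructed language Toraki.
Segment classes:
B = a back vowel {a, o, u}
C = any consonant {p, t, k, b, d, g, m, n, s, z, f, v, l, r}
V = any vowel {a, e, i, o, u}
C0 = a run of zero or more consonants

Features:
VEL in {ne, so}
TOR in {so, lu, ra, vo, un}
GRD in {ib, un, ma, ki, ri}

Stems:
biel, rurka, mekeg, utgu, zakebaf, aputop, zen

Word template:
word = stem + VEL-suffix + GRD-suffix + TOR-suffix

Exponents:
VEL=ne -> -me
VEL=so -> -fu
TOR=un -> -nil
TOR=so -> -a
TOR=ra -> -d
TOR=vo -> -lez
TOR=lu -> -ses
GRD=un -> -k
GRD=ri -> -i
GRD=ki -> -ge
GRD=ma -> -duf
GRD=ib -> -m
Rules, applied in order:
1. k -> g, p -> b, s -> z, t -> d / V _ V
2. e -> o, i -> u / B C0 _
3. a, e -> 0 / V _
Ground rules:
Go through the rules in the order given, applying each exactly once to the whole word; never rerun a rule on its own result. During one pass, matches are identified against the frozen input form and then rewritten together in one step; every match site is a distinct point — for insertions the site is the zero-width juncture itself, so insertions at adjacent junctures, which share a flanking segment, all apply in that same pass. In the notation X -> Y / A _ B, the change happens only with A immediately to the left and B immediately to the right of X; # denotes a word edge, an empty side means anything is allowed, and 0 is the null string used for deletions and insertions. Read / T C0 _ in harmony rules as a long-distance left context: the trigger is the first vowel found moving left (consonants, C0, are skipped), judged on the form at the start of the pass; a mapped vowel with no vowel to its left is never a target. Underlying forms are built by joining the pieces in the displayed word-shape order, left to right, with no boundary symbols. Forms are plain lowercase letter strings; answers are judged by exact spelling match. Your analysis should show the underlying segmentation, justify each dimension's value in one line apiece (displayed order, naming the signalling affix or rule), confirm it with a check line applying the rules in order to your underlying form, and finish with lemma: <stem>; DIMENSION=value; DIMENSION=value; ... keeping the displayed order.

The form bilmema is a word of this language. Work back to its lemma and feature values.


underlying: biel-me-m-a
VEL=ne - signalled by the affix -me
TOR=so - signalled by the affix -a
GRD=ib - signalled by the affix -m
check: bielmema -> bielmema -> bielmema -> bilmema
lemma: biel; VEL=ne; TOR=so; GRD=ib


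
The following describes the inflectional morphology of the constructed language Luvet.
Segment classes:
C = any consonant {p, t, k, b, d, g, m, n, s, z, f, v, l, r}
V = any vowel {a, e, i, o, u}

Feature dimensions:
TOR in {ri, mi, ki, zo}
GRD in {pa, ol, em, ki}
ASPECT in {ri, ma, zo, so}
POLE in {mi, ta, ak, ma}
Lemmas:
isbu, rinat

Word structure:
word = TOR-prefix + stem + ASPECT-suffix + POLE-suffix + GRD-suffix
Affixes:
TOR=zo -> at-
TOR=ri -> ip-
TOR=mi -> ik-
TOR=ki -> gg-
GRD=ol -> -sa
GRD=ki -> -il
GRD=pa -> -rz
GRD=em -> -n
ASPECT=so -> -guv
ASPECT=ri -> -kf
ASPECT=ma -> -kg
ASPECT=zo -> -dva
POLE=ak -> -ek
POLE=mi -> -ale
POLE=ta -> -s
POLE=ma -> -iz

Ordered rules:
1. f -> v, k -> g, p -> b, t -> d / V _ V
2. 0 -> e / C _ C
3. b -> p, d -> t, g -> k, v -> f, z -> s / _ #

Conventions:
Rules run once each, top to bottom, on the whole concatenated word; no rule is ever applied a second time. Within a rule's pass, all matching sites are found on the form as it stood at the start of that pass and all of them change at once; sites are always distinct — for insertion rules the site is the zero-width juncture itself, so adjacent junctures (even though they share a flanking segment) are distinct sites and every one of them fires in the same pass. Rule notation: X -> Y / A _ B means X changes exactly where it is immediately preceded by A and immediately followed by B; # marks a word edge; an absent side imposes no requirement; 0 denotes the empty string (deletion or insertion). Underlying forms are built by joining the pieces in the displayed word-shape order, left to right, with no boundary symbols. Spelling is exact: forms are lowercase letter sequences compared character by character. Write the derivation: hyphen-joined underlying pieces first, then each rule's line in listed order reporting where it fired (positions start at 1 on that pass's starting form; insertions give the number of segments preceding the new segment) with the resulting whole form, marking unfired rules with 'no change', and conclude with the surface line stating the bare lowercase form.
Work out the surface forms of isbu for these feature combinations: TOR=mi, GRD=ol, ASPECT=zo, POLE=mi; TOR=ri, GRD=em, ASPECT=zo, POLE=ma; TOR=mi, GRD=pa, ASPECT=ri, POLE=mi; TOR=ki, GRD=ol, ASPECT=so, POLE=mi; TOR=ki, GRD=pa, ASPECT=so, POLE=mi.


cell TOR=mi, GRD=ol, ASPECT=zo, POLE=mi:
underlying: ik-isbu-dva-ale-sa
1. f -> v, k -> g, p -> b, t -> d / V _ V: fires at position(s) 2: igisbudvaalesa
2. 0 -> e / C _ C: inserts after position(s) 4, 7: igisebudevaalesa
3. b -> p, d -> t, g -> k, v -> f, z -> s / _ #: no change
surface: igisebudevaalesa

cell TOR=ri, GRD=em, ASPECT=zo, POLE=ma:
underlying: ip-isbu-dva-iz-n
1. f -> v, k -> g, p -> b, t -> d / V _ V: fires at position(s) 2: ibisbudvaizn
2. 0 -> e / C _ C: inserts after position(s) 4, 7, 11: ibisebudevaizen
3. b -> p, d -> t, g -> k, v -> f, z -> s / _ #: no change
surface: ibisebudevaizen

cell TOR=mi, GRD=pa, ASPECT=ri, POLE=mi:
underlying: ik-isbu-kf-ale-rz
1. f -> v, k -> g, p -> b, t -> d / V _ V: fires at position(s) 2: igisbukfalerz
2. 0 -> e / C _ C: inserts after position(s) 4, 7, 12: igisebukefalerez
3. b -> p, d -> t, g -> k, v -> f, z -> s / _ #: fires at position(s) 16: igisebukefaleres
surface: igisebukefaleres

cell TOR=ki, GRD=ol, ASPECT=so, POLE=mi:
underlying: gg-isbu-guv-ale-sa
1. f -> v, k -> g, p -> b, t -> d / V _ V: no change
2. 0 -> e / C _ C: inserts after position(s) 1, 4: gegisebuguvalesa
3. b -> p, d -> t, g -> k, v -> f, z -> s / _ #: no change
surface: gegisebuguvalesa

cell TOR=ki, GRD=pa, ASPECT=so, POLE=mi:
underlying: gg-isbu-guv-ale-rz
1. f -> v, k -> g, p -> b, t -> d / V _ V: no change
2. 0 -> e / C _ C: inserts after position(s) 1, 4, 13: gegisebuguvalerez
3. b -> p, d -> t, g -> k, v -> f, z -> s / _ #: fires at position(s) 17: gegisebuguvaleres
surface: gegisebuguvaleres


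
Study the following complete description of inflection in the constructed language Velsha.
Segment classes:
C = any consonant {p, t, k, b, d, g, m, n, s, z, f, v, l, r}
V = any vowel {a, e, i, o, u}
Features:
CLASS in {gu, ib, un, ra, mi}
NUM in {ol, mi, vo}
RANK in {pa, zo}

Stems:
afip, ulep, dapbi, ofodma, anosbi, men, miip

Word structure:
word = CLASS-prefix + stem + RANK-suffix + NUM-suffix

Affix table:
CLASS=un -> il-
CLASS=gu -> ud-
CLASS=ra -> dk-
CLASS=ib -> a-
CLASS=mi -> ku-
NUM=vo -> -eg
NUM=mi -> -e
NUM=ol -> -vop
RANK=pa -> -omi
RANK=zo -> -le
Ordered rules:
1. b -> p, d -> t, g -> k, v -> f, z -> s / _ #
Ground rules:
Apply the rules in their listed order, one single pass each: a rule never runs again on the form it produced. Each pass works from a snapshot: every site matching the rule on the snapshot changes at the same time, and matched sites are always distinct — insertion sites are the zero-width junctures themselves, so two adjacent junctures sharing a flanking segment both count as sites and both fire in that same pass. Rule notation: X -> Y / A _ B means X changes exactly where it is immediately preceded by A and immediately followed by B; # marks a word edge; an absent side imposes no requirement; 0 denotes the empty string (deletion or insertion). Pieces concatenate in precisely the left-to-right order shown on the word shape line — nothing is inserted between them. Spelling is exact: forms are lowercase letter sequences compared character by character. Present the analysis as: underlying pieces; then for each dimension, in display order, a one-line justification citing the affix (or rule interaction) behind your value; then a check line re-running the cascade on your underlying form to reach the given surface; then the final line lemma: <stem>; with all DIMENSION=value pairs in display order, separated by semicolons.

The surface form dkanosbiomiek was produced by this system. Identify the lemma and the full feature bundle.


underlying: dk-anosbi-omi-eg
CLASS=ra - signalled by the affix dk-
NUM=vo - signalled by the affix -eg
RANK=pa - signalled by the affix -omi
check: dkanosbiomieg -> dkanosbiomiek
lemma: anosbi; CLASS=ra; NUM=vo; RANK=pa


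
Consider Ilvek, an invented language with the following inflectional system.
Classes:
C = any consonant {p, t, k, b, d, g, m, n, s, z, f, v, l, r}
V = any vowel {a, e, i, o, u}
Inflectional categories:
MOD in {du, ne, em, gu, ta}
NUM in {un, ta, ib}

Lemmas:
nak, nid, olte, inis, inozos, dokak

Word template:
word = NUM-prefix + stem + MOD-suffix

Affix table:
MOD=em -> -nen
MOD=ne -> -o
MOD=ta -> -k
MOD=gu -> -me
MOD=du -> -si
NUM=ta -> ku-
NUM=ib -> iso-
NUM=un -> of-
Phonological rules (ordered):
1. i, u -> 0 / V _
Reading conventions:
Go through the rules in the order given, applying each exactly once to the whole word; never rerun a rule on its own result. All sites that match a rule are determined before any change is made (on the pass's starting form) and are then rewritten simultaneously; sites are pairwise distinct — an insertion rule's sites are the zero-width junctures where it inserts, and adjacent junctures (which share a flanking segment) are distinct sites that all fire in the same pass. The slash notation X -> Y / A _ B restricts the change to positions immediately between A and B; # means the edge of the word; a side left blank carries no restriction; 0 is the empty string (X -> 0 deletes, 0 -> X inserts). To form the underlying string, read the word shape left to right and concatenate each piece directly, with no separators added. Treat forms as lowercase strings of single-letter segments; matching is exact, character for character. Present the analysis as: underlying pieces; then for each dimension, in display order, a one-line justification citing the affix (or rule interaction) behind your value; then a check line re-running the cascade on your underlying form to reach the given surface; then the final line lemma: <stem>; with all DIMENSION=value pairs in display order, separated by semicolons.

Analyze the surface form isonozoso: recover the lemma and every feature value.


underlying: iso-inozos-o
MOD=ne - signalled by the affix -o
NUM=ib - signalled by the affix iso-
check: isoinozoso -> isonozoso
lemma: inozos; MOD=ne; NUM=ib


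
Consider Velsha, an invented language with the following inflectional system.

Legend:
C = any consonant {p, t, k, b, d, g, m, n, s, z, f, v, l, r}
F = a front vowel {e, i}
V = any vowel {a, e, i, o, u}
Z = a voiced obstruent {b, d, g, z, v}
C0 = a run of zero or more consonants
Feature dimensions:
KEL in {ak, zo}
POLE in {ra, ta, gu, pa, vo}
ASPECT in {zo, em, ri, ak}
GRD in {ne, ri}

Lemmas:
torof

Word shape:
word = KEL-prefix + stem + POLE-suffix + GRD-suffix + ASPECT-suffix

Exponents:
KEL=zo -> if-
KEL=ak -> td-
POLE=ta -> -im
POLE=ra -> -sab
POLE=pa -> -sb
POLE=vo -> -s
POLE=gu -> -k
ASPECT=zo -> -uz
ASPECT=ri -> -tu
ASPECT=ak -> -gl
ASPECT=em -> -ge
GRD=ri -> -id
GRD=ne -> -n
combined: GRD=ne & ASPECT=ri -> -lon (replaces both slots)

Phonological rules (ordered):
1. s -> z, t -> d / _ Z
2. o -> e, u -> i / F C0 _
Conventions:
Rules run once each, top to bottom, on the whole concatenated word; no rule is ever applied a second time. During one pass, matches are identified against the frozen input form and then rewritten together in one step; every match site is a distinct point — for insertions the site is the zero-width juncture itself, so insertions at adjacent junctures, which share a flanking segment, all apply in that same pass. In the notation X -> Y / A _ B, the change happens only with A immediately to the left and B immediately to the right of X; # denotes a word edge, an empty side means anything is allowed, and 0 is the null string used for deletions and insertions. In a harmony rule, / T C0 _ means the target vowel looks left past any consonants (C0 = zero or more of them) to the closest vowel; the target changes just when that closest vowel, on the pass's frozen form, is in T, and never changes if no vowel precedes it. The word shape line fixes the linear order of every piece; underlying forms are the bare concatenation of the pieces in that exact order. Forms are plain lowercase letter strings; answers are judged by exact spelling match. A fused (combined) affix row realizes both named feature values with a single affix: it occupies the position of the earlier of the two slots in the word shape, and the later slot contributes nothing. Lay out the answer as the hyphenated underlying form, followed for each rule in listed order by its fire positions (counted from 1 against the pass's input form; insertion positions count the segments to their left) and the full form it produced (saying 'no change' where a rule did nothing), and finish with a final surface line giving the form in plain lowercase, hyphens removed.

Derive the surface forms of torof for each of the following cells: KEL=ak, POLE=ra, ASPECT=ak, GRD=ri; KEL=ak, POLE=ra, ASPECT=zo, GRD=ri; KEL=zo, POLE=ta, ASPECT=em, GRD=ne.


cell KEL=ak, POLE=ra, ASPECT=ak, GRD=ri:
underlying: td-torof-sab-id-gl
1. s -> z, t -> d / _ Z: fires at position(s) 1: ddtorofsabidgl
2. o -> e, u -> i / F C0 _: no change
surface: ddtorofsabidgl

cell KEL=ak, POLE=ra, ASPECT=zo, GRD=ri:
underlying: td-torof-sab-id-uz
1. s -> z, t -> d / _ Z: fires at position(s) 1: ddtorofsabiduz
2. o -> e, u -> i / F C0 _: fires at position(s) 13: ddtorofsabidiz
surface: ddtorofsabidiz

cell KEL=zo, POLE=ta, ASPECT=em, GRD=ne:
underlying: if-torof-im-n-ge
1. s -> z, t -> d / _ Z: no change
2. o -> e, u -> i / F C0 _: fires at position(s) 4: ifterofimnge
surface: ifterofimnge


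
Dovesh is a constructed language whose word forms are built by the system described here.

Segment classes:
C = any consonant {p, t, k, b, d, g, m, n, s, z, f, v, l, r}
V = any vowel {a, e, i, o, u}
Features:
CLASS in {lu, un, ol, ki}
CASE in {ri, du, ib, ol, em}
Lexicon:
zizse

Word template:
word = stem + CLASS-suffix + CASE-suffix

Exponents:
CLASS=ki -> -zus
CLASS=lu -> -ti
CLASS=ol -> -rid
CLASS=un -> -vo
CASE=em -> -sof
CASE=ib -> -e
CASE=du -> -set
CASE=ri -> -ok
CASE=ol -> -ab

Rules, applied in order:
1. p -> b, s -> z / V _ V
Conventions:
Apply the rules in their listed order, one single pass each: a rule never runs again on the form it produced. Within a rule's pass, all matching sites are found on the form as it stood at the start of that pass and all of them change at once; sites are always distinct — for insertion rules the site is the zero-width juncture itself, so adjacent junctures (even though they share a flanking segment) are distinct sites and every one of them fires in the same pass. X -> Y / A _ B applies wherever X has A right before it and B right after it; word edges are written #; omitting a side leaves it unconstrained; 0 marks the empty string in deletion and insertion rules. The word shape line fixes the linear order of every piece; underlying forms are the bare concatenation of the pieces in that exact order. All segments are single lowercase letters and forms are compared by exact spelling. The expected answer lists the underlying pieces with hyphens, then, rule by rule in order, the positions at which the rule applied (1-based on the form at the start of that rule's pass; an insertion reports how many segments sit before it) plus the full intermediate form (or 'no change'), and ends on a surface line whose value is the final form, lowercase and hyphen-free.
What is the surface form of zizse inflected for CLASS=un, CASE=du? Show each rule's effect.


underlying: zizse-vo-set
1. p -> b, s -> z / V _ V: fires at position(s) 8: zizsevozet
surface: zizsevozet


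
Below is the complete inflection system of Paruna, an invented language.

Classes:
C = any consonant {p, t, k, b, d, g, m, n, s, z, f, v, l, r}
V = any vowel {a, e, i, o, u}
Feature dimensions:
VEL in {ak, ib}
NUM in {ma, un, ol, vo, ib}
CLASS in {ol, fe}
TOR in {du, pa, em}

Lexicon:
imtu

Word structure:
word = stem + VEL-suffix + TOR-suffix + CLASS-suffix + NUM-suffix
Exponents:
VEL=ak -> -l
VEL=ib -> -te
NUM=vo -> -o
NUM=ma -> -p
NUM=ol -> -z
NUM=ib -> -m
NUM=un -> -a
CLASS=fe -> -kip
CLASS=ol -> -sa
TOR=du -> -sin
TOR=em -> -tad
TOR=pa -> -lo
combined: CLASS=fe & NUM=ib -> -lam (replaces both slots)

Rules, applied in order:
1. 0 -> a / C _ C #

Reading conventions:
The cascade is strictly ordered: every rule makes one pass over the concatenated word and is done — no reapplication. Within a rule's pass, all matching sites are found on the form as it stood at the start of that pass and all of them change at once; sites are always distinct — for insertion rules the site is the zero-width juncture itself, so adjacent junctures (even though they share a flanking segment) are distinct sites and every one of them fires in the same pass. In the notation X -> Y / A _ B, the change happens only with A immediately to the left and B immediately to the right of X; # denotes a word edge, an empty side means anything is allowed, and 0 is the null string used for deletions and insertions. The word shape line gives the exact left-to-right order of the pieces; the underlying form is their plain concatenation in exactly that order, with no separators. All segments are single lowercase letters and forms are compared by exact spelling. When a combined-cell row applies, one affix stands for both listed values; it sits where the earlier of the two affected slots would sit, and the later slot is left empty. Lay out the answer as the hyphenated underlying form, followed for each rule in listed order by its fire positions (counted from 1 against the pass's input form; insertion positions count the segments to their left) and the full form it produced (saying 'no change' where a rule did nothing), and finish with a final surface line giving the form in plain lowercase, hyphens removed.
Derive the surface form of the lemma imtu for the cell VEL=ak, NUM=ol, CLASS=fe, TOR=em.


underlying: imtu-l-tad-kip-z
1. 0 -> a / C _ C #: inserts after position(s) 11: imtultadkipaz
surface: imtultadkipaz


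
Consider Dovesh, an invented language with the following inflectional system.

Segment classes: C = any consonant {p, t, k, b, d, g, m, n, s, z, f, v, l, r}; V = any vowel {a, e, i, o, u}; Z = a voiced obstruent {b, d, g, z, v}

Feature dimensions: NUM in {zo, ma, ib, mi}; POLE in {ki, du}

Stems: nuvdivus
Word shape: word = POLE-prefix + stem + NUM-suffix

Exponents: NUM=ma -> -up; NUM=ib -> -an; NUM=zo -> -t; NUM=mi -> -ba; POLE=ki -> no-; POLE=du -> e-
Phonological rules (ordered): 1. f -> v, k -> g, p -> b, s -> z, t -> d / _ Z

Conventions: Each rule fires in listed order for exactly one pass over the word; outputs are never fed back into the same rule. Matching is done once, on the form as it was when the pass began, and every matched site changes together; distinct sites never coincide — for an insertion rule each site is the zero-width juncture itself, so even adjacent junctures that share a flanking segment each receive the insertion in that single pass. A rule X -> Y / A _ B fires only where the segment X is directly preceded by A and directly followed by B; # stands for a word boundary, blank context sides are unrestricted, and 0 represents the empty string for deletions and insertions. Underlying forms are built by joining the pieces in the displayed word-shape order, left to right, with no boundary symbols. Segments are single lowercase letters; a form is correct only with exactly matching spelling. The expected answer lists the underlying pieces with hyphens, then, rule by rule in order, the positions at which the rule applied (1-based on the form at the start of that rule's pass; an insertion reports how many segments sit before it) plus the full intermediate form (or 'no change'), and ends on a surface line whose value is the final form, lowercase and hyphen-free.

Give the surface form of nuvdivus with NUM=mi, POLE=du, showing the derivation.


underlying: e-nuvdivus-ba
1. f -> v, k -> g, p -> b, s -> z, t -> d / _ Z: fires at position(s) 9: enuvdivuzba
surface: enuvdivuzba


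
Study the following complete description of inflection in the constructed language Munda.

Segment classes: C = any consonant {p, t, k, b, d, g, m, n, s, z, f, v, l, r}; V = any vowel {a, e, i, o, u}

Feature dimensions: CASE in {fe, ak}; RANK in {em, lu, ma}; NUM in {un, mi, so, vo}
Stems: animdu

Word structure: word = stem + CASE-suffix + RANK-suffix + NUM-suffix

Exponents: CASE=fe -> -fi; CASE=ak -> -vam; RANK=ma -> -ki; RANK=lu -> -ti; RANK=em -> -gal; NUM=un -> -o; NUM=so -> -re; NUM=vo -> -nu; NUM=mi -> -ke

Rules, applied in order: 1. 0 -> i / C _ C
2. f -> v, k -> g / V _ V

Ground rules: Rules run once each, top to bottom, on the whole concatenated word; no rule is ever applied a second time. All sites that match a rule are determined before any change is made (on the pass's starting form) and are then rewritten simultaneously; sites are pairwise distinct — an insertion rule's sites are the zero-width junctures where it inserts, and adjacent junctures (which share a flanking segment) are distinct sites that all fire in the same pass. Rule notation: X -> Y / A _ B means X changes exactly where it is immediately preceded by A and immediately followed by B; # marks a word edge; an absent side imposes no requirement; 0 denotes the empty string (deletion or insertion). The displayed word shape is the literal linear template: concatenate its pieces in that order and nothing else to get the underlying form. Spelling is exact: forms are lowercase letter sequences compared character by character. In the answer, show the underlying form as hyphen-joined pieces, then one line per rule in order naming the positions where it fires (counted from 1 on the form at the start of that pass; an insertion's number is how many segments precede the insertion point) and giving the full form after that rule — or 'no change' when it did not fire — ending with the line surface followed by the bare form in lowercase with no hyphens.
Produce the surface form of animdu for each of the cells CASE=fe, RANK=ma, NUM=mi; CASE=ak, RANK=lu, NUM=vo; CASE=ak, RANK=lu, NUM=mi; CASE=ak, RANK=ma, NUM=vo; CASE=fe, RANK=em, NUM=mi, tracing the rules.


cell CASE=fe, RANK=ma, NUM=mi:
underlying: animdu-fi-ki-ke
1. 0 -> i / C _ C: inserts after position(s) 4: animidufikike
2. f -> v, k -> g / V _ V: fires at position(s) 8, 10, 12: animiduvigige
surface: animiduvigige

cell CASE=ak, RANK=lu, NUM=vo:
underlying: animdu-vam-ti-nu
1. 0 -> i / C _ C: inserts after position(s) 4, 9: animiduvamitinu
2. f -> v, k -> g / V _ V: no change
surface: animiduvamitinu

cell CASE=ak, RANK=lu, NUM=mi:
underlying: animdu-vam-ti-ke
1. 0 -> i / C _ C: inserts after position(s) 4, 9: animiduvamitike
2. f -> v, k -> g / V _ V: fires at position(s) 14: animiduvamitige
surface: animiduvamitige

cell CASE=ak, RANK=ma, NUM=vo:
underlying: animdu-vam-ki-nu
1. 0 -> i / C _ C: inserts after position(s) 4, 9: animiduvamikinu
2. f -> v, k -> g / V _ V: fires at position(s) 12: animiduvamiginu
surface: animiduvamiginu

cell CASE=fe, RANK=em, NUM=mi:
underlying: animdu-fi-gal-ke
1. 0 -> i / C _ C: inserts after position(s) 4, 11: animidufigalike
2. f -> v, k -> g / V _ V: fires at position(s) 8, 14: animiduvigalige
surface: animiduvigalige
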